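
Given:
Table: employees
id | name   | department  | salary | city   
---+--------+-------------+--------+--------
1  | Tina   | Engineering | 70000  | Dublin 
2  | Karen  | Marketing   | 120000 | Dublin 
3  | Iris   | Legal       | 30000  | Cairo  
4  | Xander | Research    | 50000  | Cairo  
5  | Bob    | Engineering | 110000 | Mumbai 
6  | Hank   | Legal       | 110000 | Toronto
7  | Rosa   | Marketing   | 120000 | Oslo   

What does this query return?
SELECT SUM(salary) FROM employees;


SUM(salary) = 70000 + 120000 + 30000 + 50000 + 110000 + 110000 + 120000 = 610000

610000


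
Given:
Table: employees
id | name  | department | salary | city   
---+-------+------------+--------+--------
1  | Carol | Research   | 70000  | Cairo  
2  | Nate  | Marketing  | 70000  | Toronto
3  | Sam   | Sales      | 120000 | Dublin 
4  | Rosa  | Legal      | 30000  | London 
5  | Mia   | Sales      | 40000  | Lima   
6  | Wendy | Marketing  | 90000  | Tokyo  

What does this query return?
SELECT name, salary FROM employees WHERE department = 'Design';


Filtering: department = 'Design'
Matching rows: 0

Empty result set (0 rows)


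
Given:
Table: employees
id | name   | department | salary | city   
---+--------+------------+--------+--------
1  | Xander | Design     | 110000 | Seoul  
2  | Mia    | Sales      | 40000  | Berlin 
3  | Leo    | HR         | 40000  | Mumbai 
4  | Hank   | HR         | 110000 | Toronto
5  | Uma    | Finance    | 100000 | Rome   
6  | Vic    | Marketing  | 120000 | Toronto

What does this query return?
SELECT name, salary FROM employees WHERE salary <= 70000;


Filtering: salary <= 70000
Matching: 2 rows

2 rows:
Mia, 40000
Leo, 40000


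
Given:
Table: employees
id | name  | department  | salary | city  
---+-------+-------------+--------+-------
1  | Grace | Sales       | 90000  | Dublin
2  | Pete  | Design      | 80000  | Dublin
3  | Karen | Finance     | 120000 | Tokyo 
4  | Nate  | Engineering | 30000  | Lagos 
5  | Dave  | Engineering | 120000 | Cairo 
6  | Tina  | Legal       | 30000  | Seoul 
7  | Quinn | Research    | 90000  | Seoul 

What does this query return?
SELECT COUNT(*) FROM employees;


COUNT(*) counts all rows

7


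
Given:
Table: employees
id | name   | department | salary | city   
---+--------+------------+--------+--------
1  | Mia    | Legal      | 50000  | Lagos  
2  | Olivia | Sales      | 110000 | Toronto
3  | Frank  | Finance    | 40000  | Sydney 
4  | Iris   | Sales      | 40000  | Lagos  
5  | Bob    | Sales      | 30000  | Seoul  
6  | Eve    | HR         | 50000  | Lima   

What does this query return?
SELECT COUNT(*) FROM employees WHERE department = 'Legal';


Counting rows where department = 'Legal'
  Mia -> MATCH


1


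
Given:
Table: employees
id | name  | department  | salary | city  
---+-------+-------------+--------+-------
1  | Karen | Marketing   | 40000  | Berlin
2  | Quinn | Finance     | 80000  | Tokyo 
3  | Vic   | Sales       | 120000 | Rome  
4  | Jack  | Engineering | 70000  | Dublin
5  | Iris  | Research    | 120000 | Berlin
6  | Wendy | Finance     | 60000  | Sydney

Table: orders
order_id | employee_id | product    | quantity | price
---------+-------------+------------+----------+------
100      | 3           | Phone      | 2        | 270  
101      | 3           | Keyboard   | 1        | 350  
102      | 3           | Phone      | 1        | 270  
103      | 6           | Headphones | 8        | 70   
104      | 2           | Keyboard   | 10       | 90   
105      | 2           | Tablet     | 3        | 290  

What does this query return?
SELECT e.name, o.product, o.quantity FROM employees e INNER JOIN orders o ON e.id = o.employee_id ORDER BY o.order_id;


Joining employees.id = orders.employee_id:
  employee Vic (id=3) -> order Phone
  employee Vic (id=3) -> order Keyboard
  employee Vic (id=3) -> order Phone
  employee Wendy (id=6) -> order Headphones
  employee Quinn (id=2) -> order Keyboard
  employee Quinn (id=2) -> order Tablet


6 rows:
Vic, Phone, 2
Vic, Keyboard, 1
Vic, Phone, 1
Wendy, Headphones, 8
Quinn, Keyboard, 10
Quinn, Tablet, 3


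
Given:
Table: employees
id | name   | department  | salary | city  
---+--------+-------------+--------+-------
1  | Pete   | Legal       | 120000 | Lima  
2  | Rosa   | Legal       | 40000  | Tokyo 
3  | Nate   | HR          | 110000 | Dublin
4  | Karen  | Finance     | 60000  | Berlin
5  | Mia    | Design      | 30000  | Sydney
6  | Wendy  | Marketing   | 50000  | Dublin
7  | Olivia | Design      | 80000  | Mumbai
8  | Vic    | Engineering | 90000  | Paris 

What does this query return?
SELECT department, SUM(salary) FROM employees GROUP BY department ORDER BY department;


Summing salary within each department:
  Design: 30000 + 80000 = 110000
  Engineering: 90000 = 90000
  Finance: 60000 = 60000
  HR: 110000 = 110000
  Legal: 120000 + 40000 = 160000
  Marketing: 50000 = 50000


6 groups:
Design, 110000
Engineering, 90000
Finance, 60000
HR, 110000
Legal, 160000
Marketing, 50000


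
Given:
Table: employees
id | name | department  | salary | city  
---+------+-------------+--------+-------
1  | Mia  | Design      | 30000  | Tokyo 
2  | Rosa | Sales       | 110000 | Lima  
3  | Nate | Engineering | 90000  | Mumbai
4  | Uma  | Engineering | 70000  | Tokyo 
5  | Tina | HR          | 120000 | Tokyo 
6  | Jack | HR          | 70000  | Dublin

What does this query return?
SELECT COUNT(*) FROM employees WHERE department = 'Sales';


Counting rows where department = 'Sales'
  Rosa -> MATCH


1


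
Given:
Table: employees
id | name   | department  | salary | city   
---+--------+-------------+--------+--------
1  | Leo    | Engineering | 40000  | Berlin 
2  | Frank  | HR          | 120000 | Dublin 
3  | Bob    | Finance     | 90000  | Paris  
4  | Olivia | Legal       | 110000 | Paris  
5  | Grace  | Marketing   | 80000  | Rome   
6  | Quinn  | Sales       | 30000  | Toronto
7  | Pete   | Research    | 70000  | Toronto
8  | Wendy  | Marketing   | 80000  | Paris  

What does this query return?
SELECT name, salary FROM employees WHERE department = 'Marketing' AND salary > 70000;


Filtering: department = 'Marketing' AND salary > 70000
Matching: 2 rows

2 rows:
Grace, 80000
Wendy, 80000


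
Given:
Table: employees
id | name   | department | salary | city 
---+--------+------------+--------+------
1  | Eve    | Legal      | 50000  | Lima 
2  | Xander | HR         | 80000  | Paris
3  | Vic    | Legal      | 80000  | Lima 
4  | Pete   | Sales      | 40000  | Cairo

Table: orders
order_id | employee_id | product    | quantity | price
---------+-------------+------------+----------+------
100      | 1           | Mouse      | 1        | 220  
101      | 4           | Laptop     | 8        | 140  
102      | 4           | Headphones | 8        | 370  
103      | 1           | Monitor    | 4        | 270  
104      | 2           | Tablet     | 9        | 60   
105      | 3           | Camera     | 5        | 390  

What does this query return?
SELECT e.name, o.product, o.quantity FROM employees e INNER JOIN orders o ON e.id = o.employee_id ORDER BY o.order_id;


Joining employees.id = orders.employee_id:
  employee Eve (id=1) -> order Mouse
  employee Pete (id=4) -> order Laptop
  employee Pete (id=4) -> order Headphones
  employee Eve (id=1) -> order Monitor
  employee Xander (id=2) -> order Tablet
  employee Vic (id=3) -> order Camera


6 rows:
Eve, Mouse, 1
Pete, Laptop, 8
Pete, Headphones, 8
Eve, Monitor, 4
Xander, Tablet, 9
Vic, Camera, 5


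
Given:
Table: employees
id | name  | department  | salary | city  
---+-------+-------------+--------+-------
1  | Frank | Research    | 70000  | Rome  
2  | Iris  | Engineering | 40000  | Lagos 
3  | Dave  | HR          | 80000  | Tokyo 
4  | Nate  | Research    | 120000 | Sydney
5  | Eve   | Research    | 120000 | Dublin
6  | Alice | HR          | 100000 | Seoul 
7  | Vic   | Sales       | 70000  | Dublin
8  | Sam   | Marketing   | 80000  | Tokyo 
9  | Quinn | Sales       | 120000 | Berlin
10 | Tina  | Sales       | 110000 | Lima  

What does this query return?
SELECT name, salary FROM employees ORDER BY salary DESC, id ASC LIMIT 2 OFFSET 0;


Sort by salary DESC (id ASC tiebreak), then skip 0 and take 2
Rows 1 through 2

2 rows:
Nate, 120000
Eve, 120000


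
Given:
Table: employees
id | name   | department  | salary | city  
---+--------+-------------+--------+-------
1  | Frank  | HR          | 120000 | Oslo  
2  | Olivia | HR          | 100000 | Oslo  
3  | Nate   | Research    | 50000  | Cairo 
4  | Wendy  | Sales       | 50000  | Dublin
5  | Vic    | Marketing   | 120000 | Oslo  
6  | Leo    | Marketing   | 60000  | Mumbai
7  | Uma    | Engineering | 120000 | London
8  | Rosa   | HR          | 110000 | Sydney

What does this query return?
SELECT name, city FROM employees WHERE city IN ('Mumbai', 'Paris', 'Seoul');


Filtering: city IN ('Mumbai', 'Paris', 'Seoul')
Matching: 1 rows

1 rows:
Leo, Mumbai


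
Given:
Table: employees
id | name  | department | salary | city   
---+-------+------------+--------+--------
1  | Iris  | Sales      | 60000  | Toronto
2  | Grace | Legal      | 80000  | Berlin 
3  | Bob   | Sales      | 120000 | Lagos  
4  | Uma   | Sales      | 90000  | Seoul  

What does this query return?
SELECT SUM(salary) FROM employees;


SUM(salary) = 60000 + 80000 + 120000 + 90000 = 350000

350000


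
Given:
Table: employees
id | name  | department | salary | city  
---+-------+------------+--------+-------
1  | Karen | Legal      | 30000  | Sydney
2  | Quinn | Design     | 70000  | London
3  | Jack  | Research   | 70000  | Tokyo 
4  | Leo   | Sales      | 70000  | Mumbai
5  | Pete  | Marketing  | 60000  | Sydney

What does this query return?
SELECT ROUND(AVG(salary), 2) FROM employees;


SUM(salary) = 300000
COUNT = 5
ROUND(AVG, 2) = ROUND(300000 / 5, 2) = 60000.0

60000.0


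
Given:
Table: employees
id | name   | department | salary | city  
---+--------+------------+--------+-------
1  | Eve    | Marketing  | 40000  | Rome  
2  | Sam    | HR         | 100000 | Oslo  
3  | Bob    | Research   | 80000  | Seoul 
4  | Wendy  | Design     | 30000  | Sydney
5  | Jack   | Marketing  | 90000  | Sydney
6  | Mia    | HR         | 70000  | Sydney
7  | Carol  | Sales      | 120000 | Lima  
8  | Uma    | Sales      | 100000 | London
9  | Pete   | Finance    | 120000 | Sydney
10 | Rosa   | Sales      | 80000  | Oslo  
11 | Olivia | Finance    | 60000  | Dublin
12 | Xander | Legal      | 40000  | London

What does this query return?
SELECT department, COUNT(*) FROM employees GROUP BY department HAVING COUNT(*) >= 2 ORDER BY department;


Groups with count >= 2:
  Finance: 2 -> PASS
  HR: 2 -> PASS
  Marketing: 2 -> PASS
  Sales: 3 -> PASS
  Design: 1 -> filtered out
  Legal: 1 -> filtered out
  Research: 1 -> filtered out


4 groups:
Finance, 2
HR, 2
Marketing, 2
Sales, 3


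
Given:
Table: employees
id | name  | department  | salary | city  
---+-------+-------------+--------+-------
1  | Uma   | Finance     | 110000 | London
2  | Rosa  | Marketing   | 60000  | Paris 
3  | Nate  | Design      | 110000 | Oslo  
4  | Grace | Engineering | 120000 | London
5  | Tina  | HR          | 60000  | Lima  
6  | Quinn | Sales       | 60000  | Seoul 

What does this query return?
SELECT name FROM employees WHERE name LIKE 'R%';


LIKE 'R%' matches names starting with 'R'
Matching: 1

1 rows:
Rosa


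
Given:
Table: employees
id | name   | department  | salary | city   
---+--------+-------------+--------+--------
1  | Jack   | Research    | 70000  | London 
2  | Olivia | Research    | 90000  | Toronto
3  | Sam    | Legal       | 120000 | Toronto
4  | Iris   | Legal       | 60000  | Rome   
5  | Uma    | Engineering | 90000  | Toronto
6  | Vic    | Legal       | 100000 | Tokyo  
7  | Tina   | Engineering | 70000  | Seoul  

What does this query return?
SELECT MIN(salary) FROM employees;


Salaries: 70000, 90000, 120000, 60000, 90000, 100000, 70000
MIN = 60000

60000


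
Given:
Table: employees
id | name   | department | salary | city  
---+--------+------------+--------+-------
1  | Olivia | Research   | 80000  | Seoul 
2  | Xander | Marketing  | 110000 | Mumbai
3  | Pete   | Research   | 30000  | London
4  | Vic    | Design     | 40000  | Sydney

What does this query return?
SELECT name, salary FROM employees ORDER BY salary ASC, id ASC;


Sorting by salary ASC, then id ASC for ties

4 rows:
Pete, 30000
Vic, 40000
Olivia, 80000
Xander, 110000


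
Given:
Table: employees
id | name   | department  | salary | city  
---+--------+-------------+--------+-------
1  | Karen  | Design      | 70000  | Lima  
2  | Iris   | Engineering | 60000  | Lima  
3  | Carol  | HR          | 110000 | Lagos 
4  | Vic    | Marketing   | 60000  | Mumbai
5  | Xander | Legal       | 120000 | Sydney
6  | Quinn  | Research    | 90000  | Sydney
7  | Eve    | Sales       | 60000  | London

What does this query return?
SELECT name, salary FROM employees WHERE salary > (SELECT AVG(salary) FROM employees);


Subquery: AVG(salary) = 81428.57
Filtering: salary > 81428.57
  Carol (110000) -> MATCH
  Xander (120000) -> MATCH
  Quinn (90000) -> MATCH


3 rows:
Carol, 110000
Xander, 120000
Quinn, 90000


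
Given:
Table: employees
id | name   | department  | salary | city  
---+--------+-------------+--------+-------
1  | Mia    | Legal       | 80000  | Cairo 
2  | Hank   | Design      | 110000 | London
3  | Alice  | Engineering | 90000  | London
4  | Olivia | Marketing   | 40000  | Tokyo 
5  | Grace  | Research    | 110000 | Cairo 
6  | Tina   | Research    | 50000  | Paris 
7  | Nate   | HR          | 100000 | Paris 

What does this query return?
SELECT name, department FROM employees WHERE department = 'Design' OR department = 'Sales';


Filtering: department = 'Design' OR 'Sales'
Matching: 1 rows

1 rows:
Hank, Design


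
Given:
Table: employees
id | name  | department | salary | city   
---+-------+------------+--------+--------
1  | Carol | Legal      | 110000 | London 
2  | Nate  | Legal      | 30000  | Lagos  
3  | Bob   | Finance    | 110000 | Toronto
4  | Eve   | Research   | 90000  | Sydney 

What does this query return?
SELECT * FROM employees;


SELECT * returns all 4 rows with all columns

4 rows:
1, Carol, Legal, 110000, London
2, Nate, Legal, 30000, Lagos
3, Bob, Finance, 110000, Toronto
4, Eve, Research, 90000, Sydney


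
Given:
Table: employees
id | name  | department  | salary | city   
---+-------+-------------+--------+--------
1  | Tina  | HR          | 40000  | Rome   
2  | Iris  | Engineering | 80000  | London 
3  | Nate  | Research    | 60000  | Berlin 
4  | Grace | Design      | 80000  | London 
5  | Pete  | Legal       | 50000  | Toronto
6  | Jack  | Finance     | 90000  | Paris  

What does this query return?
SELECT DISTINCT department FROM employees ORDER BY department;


All 'department' values (row order): HR, Engineering, Research, Design, Legal, Finance
Removing duplicates leaves 6 unique value(s).

6 values:
Design
Engineering
Finance
HR
Legal
Research


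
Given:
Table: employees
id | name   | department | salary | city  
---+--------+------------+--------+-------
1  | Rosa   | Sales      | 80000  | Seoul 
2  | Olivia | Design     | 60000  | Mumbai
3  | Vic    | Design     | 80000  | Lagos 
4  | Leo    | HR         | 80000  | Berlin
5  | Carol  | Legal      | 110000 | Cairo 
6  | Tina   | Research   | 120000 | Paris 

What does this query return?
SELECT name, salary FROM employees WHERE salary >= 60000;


Filtering: salary >= 60000
Matching: 6 rows

6 rows:
Rosa, 80000
Olivia, 60000
Vic, 80000
Leo, 80000
Carol, 110000
Tina, 120000


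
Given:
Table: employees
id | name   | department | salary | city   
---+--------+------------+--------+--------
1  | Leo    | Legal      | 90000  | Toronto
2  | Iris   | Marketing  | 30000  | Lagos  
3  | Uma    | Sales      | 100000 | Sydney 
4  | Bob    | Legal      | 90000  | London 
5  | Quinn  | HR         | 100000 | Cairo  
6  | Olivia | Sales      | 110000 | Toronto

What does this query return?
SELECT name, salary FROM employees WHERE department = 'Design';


Filtering: department = 'Design'
Matching rows: 0

Empty result set (0 rows)


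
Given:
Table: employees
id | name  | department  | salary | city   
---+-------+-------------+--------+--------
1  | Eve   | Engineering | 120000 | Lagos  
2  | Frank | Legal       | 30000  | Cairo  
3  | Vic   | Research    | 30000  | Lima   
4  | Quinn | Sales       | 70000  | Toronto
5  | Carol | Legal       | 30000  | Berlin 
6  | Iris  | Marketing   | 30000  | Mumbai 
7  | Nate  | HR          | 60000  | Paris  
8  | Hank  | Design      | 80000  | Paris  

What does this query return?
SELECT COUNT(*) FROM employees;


COUNT(*) counts all rows

8


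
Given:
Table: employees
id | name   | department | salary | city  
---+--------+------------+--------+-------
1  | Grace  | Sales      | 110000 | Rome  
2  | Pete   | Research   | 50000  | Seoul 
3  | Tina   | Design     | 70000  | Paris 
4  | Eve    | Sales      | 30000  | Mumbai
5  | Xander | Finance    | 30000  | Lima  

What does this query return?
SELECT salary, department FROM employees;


Projecting columns: salary, department

5 rows:
110000, Sales
50000, Research
70000, Design
30000, Sales
30000, Finance


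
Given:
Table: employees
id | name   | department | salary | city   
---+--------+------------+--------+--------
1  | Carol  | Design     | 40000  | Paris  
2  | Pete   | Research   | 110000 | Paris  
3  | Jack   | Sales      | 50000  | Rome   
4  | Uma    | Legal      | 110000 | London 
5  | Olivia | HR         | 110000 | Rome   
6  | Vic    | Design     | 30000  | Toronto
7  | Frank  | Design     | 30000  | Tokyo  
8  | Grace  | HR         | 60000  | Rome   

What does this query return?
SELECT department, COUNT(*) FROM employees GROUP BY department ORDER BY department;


Assigning each row to its department group:
  Carol -> Design
  Pete -> Research
  Jack -> Sales
  Uma -> Legal
  Olivia -> HR
  Vic -> Design
  Frank -> Design
  Grace -> HR


5 groups:
Design, 3
HR, 2
Legal, 1
Research, 1
Sales, 1


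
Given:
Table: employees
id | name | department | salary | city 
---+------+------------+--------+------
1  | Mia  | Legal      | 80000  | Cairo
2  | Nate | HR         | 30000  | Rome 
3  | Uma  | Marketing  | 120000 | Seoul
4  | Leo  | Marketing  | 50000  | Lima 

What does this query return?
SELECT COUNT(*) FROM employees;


COUNT(*) counts all rows

4


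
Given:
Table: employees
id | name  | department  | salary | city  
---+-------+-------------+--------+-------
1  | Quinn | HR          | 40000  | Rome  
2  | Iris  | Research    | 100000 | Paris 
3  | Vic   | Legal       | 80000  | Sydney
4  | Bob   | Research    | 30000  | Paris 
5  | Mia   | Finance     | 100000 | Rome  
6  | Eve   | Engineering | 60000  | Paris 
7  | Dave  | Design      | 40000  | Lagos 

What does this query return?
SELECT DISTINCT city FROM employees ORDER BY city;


All 'city' values (row order): Rome, Paris, Sydney, Paris, Rome, Paris, Lagos
Removing duplicates leaves 4 unique value(s).

4 values:
Lagos
Paris
Rome
Sydney


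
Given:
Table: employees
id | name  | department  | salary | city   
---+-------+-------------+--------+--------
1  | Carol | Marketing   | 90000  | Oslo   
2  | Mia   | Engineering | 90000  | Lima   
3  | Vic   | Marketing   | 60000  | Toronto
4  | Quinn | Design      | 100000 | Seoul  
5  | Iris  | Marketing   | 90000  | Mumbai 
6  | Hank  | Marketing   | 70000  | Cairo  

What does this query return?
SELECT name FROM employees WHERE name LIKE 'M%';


LIKE 'M%' matches names starting with 'M'
Matching: 1

1 rows:
Mia


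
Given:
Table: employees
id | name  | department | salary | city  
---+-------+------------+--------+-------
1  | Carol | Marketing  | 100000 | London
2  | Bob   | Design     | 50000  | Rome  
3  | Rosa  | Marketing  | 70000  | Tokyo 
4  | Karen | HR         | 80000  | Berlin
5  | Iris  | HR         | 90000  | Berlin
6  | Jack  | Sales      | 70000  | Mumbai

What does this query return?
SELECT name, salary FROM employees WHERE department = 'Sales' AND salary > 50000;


Filtering: department = 'Sales' AND salary > 50000
Matching: 1 rows

1 rows:
Jack, 70000


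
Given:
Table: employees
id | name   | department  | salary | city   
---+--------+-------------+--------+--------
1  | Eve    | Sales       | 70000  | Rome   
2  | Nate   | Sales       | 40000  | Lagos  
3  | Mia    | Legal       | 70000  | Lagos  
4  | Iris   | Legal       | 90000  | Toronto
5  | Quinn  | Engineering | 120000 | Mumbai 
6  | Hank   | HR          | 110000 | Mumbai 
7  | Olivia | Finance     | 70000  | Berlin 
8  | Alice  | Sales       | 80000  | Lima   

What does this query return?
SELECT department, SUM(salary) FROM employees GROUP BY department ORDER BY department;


Summing salary within each department:
  Engineering: 120000 = 120000
  Finance: 70000 = 70000
  HR: 110000 = 110000
  Legal: 70000 + 90000 = 160000
  Sales: 70000 + 40000 + 80000 = 190000


5 groups:
Engineering, 120000
Finance, 70000
HR, 110000
Legal, 160000
Sales, 190000


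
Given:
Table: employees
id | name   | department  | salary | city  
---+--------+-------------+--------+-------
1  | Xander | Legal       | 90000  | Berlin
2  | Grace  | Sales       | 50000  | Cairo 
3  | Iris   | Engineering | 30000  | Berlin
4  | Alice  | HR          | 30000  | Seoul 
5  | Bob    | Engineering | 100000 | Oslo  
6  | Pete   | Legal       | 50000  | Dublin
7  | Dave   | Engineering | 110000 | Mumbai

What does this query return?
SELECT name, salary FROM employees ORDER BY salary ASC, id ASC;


Sorting by salary ASC, then id ASC for ties

7 rows:
Iris, 30000
Alice, 30000
Grace, 50000
Pete, 50000
Xander, 90000
Bob, 100000
Dave, 110000


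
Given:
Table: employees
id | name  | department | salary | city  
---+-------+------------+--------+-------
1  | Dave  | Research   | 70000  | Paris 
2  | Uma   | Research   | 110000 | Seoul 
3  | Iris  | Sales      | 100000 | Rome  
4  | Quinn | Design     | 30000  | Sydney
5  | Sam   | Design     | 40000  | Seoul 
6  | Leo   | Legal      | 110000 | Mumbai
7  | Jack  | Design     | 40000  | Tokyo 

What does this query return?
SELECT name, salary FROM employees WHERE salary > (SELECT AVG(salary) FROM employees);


Subquery: AVG(salary) = 71428.57
Filtering: salary > 71428.57
  Uma (110000) -> MATCH
  Iris (100000) -> MATCH
  Leo (110000) -> MATCH


3 rows:
Uma, 110000
Iris, 100000
Leo, 110000


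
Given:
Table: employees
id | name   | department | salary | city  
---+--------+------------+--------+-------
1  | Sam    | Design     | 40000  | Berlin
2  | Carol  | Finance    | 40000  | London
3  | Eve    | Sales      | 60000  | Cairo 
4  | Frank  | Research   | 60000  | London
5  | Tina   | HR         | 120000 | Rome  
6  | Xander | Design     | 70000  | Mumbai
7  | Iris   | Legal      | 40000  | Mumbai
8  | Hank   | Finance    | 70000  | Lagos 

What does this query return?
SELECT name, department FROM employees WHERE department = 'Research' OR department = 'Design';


Filtering: department = 'Research' OR 'Design'
Matching: 3 rows

3 rows:
Sam, Design
Frank, Research
Xander, Design


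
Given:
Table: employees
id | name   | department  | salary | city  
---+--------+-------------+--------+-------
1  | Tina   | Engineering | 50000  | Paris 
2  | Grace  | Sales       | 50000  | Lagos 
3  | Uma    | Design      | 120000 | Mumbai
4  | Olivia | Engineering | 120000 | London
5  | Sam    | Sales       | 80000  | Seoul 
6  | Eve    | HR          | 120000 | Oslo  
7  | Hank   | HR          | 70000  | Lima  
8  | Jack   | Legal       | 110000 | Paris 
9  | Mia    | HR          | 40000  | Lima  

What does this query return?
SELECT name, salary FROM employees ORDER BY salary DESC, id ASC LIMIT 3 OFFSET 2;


Sort by salary DESC (id ASC tiebreak), then skip 2 and take 3
Rows 3 through 5

3 rows:
Eve, 120000
Jack, 110000
Sam, 80000


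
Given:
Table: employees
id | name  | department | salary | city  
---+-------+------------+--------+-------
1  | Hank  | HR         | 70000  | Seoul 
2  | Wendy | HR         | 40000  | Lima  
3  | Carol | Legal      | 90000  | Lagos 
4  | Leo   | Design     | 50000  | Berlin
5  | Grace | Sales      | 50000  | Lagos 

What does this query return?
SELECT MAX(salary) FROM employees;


Salaries: 70000, 40000, 90000, 50000, 50000
MAX = 90000

90000


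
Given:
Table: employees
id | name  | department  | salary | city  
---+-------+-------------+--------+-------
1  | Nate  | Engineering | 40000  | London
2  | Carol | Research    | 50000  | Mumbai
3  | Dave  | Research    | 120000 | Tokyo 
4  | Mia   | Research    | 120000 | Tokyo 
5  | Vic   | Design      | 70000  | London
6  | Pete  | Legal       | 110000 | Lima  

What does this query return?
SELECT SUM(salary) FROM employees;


SUM(salary) = 40000 + 50000 + 120000 + 120000 + 70000 + 110000 = 510000

510000


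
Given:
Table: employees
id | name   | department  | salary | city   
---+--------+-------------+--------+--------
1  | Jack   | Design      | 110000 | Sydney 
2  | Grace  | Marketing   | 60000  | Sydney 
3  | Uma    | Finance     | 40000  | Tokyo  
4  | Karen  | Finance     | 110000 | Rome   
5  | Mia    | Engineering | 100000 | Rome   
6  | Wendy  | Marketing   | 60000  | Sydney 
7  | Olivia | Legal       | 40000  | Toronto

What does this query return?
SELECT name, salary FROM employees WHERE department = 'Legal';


Filtering: department = 'Legal'
Matching rows: 1

1 rows:
Olivia, 40000


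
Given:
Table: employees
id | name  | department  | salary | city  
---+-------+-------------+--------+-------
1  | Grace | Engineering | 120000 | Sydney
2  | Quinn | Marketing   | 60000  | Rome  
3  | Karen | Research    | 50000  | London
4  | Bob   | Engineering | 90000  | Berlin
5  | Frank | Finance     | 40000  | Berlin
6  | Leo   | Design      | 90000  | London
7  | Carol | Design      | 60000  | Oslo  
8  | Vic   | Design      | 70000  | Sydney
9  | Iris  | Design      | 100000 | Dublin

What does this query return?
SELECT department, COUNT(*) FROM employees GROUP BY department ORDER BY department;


Assigning each row to its department group:
  Grace -> Engineering
  Quinn -> Marketing
  Karen -> Research
  Bob -> Engineering
  Frank -> Finance
  Leo -> Design
  Carol -> Design
  Vic -> Design
  Iris -> Design


5 groups:
Design, 4
Engineering, 2
Finance, 1
Marketing, 1
Research, 1


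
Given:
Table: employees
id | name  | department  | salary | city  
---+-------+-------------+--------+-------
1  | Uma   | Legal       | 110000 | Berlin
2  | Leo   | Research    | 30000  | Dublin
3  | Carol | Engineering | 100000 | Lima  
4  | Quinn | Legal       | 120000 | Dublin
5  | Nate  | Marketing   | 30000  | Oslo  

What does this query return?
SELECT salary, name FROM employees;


Projecting columns: salary, name

5 rows:
110000, Uma
30000, Leo
100000, Carol
120000, Quinn
30000, Nate


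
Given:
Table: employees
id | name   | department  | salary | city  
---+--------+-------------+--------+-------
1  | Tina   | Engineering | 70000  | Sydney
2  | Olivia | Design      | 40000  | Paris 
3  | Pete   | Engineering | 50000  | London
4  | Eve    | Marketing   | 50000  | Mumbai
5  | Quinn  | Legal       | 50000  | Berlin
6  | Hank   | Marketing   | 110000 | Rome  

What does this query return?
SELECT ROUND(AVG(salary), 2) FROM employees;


SUM(salary) = 370000
COUNT = 6
ROUND(AVG, 2) = ROUND(370000 / 6, 2) = 61666.67

61666.67


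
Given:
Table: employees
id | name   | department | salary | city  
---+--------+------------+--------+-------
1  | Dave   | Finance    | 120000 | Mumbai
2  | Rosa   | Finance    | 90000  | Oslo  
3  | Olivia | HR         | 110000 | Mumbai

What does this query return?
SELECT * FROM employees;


SELECT * returns all 3 rows with all columns

3 rows:
1, Dave, Finance, 120000, Mumbai
2, Rosa, Finance, 90000, Oslo
3, Olivia, HR, 110000, Mumbai


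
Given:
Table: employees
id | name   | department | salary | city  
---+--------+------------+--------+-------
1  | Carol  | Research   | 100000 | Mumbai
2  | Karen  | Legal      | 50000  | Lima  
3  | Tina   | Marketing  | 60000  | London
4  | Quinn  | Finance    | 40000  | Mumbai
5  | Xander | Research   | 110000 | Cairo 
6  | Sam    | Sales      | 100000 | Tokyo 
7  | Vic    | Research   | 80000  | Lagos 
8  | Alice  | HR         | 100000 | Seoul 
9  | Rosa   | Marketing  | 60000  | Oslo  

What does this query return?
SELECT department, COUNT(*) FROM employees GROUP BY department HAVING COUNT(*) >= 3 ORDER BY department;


Groups with count >= 3:
  Research: 3 -> PASS
  Finance: 1 -> filtered out
  HR: 1 -> filtered out
  Legal: 1 -> filtered out
  Marketing: 2 -> filtered out
  Sales: 1 -> filtered out


1 groups:
Research, 3


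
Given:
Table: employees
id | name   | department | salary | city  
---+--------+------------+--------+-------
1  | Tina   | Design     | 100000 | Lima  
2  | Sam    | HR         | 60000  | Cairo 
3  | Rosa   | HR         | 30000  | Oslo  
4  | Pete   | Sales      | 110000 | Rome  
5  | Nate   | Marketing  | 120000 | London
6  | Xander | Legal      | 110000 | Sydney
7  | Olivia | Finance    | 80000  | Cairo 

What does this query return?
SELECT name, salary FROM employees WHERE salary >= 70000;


Filtering: salary >= 70000
Matching: 5 rows

5 rows:
Tina, 100000
Pete, 110000
Nate, 120000
Xander, 110000
Olivia, 80000


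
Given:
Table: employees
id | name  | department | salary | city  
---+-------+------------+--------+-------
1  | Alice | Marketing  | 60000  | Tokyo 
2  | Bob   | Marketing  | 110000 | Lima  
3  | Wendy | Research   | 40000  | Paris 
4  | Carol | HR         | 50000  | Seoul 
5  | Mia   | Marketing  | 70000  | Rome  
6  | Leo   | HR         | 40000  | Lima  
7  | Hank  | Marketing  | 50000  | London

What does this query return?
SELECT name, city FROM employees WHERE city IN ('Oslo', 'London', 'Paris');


Filtering: city IN ('Oslo', 'London', 'Paris')
Matching: 2 rows

2 rows:
Wendy, Paris
Hank, London


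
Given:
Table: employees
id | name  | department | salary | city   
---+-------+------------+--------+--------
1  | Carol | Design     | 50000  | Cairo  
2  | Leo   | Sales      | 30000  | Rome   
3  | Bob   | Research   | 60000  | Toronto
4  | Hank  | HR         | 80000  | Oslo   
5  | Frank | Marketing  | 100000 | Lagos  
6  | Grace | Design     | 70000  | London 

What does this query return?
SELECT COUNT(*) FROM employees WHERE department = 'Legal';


Counting rows where department = 'Legal'


0


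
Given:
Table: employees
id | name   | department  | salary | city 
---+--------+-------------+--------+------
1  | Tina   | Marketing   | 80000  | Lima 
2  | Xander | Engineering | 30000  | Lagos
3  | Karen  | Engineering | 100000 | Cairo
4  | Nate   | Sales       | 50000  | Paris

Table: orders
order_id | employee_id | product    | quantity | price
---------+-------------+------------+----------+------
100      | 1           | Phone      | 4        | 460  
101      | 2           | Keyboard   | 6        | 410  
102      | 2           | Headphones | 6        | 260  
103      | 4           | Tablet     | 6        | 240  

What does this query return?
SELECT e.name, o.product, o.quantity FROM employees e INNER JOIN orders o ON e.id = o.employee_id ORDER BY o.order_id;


Joining employees.id = orders.employee_id:
  employee Tina (id=1) -> order Phone
  employee Xander (id=2) -> order Keyboard
  employee Xander (id=2) -> order Headphones
  employee Nate (id=4) -> order Tablet


4 rows:
Tina, Phone, 4
Xander, Keyboard, 6
Xander, Headphones, 6
Nate, Tablet, 6


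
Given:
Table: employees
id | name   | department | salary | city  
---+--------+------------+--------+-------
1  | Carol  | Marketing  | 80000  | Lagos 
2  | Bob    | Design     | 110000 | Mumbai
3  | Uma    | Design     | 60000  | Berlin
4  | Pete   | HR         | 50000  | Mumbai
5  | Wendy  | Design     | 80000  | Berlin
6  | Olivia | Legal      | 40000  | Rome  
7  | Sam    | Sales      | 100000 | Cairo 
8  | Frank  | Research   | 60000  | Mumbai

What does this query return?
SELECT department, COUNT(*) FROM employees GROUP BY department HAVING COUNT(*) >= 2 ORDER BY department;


Groups with count >= 2:
  Design: 3 -> PASS
  HR: 1 -> filtered out
  Legal: 1 -> filtered out
  Marketing: 1 -> filtered out
  Research: 1 -> filtered out
  Sales: 1 -> filtered out


1 groups:
Design, 3


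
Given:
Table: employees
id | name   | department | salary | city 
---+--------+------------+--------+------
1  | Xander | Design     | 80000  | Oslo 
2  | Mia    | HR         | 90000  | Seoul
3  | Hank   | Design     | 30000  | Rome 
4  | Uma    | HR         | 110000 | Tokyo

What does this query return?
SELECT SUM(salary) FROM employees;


SUM(salary) = 80000 + 90000 + 30000 + 110000 = 310000

310000


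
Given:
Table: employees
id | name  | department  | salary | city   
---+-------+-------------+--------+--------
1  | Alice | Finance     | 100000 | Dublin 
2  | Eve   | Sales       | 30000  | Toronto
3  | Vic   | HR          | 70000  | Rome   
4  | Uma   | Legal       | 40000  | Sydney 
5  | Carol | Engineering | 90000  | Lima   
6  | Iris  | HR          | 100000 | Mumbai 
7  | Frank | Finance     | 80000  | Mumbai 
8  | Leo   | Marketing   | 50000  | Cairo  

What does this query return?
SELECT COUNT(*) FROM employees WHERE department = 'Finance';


Counting rows where department = 'Finance'
  Alice -> MATCH
  Frank -> MATCH


2


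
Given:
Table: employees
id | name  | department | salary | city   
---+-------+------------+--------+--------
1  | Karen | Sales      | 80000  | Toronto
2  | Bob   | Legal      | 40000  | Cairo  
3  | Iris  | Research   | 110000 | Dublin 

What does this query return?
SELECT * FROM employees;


SELECT * returns all 3 rows with all columns

3 rows:
1, Karen, Sales, 80000, Toronto
2, Bob, Legal, 40000, Cairo
3, Iris, Research, 110000, Dublin


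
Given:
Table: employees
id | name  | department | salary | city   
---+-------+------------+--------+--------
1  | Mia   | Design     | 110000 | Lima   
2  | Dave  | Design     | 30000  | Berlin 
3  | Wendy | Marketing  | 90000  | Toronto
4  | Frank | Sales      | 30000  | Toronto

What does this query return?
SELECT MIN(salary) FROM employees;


Salaries: 110000, 30000, 90000, 30000
MIN = 30000

30000


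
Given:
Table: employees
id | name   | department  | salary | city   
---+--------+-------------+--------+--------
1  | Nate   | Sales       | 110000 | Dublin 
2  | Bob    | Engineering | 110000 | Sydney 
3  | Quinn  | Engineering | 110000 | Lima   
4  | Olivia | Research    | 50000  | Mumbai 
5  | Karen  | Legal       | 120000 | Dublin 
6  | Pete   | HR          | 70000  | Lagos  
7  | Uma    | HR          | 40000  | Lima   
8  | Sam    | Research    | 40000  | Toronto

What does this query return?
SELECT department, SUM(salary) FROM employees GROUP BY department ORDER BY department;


Summing salary within each department:
  Engineering: 110000 + 110000 = 220000
  HR: 70000 + 40000 = 110000
  Legal: 120000 = 120000
  Research: 50000 + 40000 = 90000
  Sales: 110000 = 110000


5 groups:
Engineering, 220000
HR, 110000
Legal, 120000
Research, 90000
Sales, 110000


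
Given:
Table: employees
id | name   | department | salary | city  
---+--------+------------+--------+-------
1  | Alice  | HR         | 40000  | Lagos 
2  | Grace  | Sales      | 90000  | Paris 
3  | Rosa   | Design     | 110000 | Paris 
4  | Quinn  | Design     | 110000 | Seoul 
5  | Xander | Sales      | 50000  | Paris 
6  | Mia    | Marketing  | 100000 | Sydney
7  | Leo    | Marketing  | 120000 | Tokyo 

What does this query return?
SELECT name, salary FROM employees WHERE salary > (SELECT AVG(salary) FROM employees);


Subquery: AVG(salary) = 88571.43
Filtering: salary > 88571.43
  Grace (90000) -> MATCH
  Rosa (110000) -> MATCH
  Quinn (110000) -> MATCH
  Mia (100000) -> MATCH
  Leo (120000) -> MATCH


5 rows:
Grace, 90000
Rosa, 110000
Quinn, 110000
Mia, 100000
Leo, 120000


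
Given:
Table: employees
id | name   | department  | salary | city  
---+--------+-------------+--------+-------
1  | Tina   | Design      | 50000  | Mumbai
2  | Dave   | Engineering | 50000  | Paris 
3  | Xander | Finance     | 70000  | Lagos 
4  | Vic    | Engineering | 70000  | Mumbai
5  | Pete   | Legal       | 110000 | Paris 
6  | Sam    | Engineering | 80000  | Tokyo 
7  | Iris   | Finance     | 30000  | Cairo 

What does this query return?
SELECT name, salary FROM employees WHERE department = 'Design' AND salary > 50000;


Filtering: department = 'Design' AND salary > 50000
Matching: 0 rows

Empty result set (0 rows)


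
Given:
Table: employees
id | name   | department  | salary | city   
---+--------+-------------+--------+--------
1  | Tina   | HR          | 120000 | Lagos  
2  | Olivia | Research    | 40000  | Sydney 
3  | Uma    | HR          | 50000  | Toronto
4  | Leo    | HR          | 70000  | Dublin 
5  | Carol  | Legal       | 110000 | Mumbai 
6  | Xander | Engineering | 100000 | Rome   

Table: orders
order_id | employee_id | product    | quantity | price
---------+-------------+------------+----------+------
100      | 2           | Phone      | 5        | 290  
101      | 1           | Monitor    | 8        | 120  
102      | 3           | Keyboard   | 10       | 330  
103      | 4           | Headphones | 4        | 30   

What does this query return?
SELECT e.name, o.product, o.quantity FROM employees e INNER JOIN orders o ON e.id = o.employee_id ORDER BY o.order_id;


Joining employees.id = orders.employee_id:
  employee Olivia (id=2) -> order Phone
  employee Tina (id=1) -> order Monitor
  employee Uma (id=3) -> order Keyboard
  employee Leo (id=4) -> order Headphones


4 rows:
Olivia, Phone, 5
Tina, Monitor, 8
Uma, Keyboard, 10
Leo, Headphones, 4


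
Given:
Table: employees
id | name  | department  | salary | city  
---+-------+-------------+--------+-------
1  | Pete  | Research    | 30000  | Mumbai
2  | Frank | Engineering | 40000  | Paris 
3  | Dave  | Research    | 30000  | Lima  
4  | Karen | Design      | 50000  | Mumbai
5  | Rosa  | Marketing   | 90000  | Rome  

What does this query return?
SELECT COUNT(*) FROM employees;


COUNT(*) counts all rows

5


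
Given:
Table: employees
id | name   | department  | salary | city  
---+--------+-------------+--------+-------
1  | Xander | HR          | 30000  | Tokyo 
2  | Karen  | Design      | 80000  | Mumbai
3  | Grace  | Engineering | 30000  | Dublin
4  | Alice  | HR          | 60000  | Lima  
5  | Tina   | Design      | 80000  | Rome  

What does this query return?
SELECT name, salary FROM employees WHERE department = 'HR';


Filtering: department = 'HR'
Matching rows: 2

2 rows:
Xander, 30000
Alice, 60000


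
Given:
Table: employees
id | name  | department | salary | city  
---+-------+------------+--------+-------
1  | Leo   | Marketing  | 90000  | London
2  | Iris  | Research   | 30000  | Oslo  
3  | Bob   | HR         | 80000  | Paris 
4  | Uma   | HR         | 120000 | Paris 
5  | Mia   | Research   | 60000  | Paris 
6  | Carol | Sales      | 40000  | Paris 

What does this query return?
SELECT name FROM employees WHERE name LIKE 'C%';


LIKE 'C%' matches names starting with 'C'
Matching: 1

1 rows:
Carol


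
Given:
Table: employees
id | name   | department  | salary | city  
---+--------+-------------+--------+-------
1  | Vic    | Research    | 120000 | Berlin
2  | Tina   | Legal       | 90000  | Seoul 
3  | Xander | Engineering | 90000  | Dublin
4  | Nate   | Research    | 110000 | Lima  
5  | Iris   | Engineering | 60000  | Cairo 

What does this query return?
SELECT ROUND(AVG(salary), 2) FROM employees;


SUM(salary) = 470000
COUNT = 5
ROUND(AVG, 2) = ROUND(470000 / 5, 2) = 94000.0

94000.0


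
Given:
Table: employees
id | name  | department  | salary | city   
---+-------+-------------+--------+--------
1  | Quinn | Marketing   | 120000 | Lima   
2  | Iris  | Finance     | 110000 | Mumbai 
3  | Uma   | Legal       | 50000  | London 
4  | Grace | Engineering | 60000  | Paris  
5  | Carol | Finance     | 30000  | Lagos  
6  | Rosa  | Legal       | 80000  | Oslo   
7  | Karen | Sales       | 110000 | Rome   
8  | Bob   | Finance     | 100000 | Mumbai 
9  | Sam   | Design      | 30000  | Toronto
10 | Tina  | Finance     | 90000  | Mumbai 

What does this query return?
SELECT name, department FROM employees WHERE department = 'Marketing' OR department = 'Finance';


Filtering: department = 'Marketing' OR 'Finance'
Matching: 5 rows

5 rows:
Quinn, Marketing
Iris, Finance
Carol, Finance
Bob, Finance
Tina, Finance
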